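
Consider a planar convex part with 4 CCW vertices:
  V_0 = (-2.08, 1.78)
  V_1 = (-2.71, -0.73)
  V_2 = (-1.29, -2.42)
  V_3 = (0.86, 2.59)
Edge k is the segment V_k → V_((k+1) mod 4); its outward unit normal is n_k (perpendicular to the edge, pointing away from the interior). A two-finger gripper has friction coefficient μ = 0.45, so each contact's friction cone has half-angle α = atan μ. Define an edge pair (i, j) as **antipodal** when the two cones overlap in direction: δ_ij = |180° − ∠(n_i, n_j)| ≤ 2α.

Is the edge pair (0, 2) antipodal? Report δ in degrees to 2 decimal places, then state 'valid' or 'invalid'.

δ = 9.14°, valid

α = atan 0.45 = 24.23°;  2α = 48.46°
edge 0: e_0 = (-0.63, -2.51);  n_0 = (-0.9699, +0.2434)
edge 2: e_2 = (+2.15, +5.01);  n_2 = (+0.9190, -0.3944)
∠(n_0, n_2) = 170.86°
δ = |180° − 170.86°| = 9.14°
9.14° ≤ 2α = 48.46°  →  valid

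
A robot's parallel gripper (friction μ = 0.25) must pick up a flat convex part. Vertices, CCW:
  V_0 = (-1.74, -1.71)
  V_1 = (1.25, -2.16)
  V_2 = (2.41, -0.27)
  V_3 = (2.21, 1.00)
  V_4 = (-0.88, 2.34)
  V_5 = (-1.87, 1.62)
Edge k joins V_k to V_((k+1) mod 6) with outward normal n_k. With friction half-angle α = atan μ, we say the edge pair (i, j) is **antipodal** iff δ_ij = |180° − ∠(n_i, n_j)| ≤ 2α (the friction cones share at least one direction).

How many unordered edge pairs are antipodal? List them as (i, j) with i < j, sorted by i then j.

α = atan 0.25 = 14.04°;  2α = 28.07°
n_0 = (-0.1488, -0.9889)
n_1 = (+0.8523, -0.5231)
n_2 = (+0.9878, +0.1556)
n_3 = (+0.3979, +0.9174)
n_4 = (-0.5882, +0.8087)
n_5 = (-0.9992, -0.0390)
  (0,1): δ = 112.98°  ·
  (0,2): δ = 72.49°  ·
  (0,3): δ = 14.89°  ✓
  (0,4): δ = 44.59°  ·
  (0,5): δ = 100.79°  ·
  (1,2): δ = 139.51°  ·
  (1,3): δ = 81.90°  ·
  (1,4): δ = 22.43°  ✓
  (1,5): δ = 33.78°  ·
  (2,3): δ = 122.39°  ·
  (2,4): δ = 62.92°  ·
  (2,5): δ = 6.71°  ✓
  (3,4): δ = 120.53°  ·
  (3,5): δ = 64.32°  ·
  (4,5): δ = 123.79°  ·
antipodal pairs: 3

count = 3; pairs: (0,3), (1,4), (2,5)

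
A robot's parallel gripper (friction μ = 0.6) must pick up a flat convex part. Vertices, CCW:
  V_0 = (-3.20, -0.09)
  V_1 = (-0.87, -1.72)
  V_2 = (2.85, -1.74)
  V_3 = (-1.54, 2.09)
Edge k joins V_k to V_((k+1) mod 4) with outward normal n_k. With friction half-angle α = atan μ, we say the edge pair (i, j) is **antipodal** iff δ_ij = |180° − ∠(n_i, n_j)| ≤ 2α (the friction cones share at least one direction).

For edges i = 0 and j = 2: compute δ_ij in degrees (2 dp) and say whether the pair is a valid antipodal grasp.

α = atan 0.6 = 30.96°;  2α = 61.93°
edge 0: e_0 = (+2.33, -1.63);  n_0 = (-0.5732, -0.8194)
edge 2: e_2 = (-4.39, +3.83);  n_2 = (+0.6574, +0.7535)
∠(n_0, n_2) = 173.87°
δ = |180° − 173.87°| = 6.13°
6.13° ≤ 2α = 61.93°  →  valid

δ = 6.13°, valid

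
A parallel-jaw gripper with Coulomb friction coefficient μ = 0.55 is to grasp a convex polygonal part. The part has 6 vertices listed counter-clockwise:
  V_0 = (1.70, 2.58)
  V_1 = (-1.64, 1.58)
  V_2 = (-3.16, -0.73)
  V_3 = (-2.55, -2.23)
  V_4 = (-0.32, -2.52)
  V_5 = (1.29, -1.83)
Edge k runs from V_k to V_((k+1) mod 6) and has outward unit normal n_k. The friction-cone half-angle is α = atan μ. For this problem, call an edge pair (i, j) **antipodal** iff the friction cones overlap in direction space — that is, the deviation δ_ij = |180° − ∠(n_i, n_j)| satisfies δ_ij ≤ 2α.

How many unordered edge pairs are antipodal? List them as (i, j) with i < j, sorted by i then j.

α = atan 0.55 = 28.81°;  2α = 57.62°
n_0 = (-0.2868, +0.9580)
n_1 = (-0.8354, +0.5497)
n_2 = (-0.9263, -0.3767)
n_3 = (-0.1290, -0.9916)
n_4 = (+0.3939, -0.9191)
n_5 = (+0.9957, -0.0926)
  (0,1): δ = 140.01°  ·
  (0,2): δ = 84.54°  ·
  (0,3): δ = 24.08°  ✓
  (0,4): δ = 6.53°  ✓
  (0,5): δ = 68.02°  ·
  (1,2): δ = 124.52°  ·
  (1,3): δ = 64.06°  ·
  (1,4): δ = 33.46°  ✓
  (1,5): δ = 28.03°  ✓
  (2,3): δ = 119.54°  ·
  (2,4): δ = 88.93°  ·
  (2,5): δ = 27.44°  ✓
  (3,4): δ = 149.39°  ·
  (3,5): δ = 87.90°  ·
  (4,5): δ = 118.51°  ·
antipodal pairs: 5

count = 5; pairs: (0,3), (0,4), (1,4), (1,5), (2,5)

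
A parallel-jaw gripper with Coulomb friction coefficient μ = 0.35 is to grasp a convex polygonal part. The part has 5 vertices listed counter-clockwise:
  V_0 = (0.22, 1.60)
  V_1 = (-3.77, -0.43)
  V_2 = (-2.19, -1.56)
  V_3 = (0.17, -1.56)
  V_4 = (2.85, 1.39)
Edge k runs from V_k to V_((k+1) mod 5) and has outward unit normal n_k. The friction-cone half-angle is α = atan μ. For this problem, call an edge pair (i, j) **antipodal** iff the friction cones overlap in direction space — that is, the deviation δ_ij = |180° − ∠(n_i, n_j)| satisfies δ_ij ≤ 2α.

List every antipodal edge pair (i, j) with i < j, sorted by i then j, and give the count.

α = atan 0.35 = 19.29°;  2α = 38.58°
n_0 = (-0.4535, +0.8913)
n_1 = (-0.5817, -0.8134)
n_2 = (+0.0000, -1.0000)
n_3 = (+0.7402, -0.6724)
n_4 = (+0.0796, +0.9968)
  (0,1): δ = 62.54°  ·
  (0,2): δ = 26.97°  ✓
  (0,3): δ = 20.78°  ✓
  (0,4): δ = 148.47°  ·
  (1,2): δ = 144.43°  ·
  (1,3): δ = 96.68°  ·
  (1,4): δ = 31.01°  ✓
  (2,3): δ = 132.25°  ·
  (2,4): δ = 4.57°  ✓
  (3,4): δ = 52.31°  ·
antipodal pairs: 4

count = 4; pairs: (0,2), (0,3), (1,4), (2,4)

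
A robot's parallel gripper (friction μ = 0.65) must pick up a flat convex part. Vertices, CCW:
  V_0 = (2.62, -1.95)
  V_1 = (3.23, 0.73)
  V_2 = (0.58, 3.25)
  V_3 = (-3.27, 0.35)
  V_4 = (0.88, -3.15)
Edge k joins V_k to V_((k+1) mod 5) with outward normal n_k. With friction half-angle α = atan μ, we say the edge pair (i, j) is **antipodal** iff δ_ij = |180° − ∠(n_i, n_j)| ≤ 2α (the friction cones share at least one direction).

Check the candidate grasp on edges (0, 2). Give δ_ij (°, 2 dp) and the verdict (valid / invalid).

α = atan 0.65 = 33.02°;  2α = 66.05°
edge 0: e_0 = (+0.61, +2.68);  n_0 = (+0.9751, -0.2219)
edge 2: e_2 = (-3.85, -2.90);  n_2 = (-0.6017, +0.7988)
∠(n_0, n_2) = 139.81°
δ = |180° − 139.81°| = 40.19°
40.19° ≤ 2α = 66.05°  →  valid

δ = 40.19°, valid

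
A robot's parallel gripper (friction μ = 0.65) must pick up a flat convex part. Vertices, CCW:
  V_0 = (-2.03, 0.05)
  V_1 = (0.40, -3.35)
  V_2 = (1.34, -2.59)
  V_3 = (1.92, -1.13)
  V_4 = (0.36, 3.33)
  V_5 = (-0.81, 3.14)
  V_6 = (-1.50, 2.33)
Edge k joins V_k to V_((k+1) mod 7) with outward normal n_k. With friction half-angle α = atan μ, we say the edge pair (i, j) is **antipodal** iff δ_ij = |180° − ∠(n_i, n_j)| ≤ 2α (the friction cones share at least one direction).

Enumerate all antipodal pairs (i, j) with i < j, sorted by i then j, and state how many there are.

count = 11; pairs: (0,2), (0,3), (0,4), (1,4), (1,5), (1,6), (2,4), (2,5), (2,6), (3,5), (3,6)

α = atan 0.65 = 33.02°;  2α = 66.05°
n_0 = (-0.8136, -0.5815)
n_1 = (+0.6287, -0.7776)
n_2 = (+0.9294, -0.3692)
n_3 = (+0.9439, +0.3302)
n_4 = (-0.1603, +0.9871)
n_5 = (-0.7612, +0.6485)
n_6 = (-0.9740, +0.2264)
  (0,1): δ = 86.60°  ·
  (0,2): δ = 57.22°  ✓
  (0,3): δ = 16.28°  ✓
  (0,4): δ = 63.67°  ✓
  (0,5): δ = 104.02°  ·
  (0,6): δ = 131.36°  ·
  (1,2): δ = 150.62°  ·
  (1,3): δ = 109.68°  ·
  (1,4): δ = 29.73°  ✓
  (1,5): δ = 10.62°  ✓
  (1,6): δ = 37.96°  ✓
  (2,3): δ = 139.06°  ·
  (2,4): δ = 59.11°  ✓
  (2,5): δ = 18.76°  ✓
  (2,6): δ = 8.58°  ✓
  (3,4): δ = 100.05°  ·
  (3,5): δ = 59.70°  ✓
  (3,6): δ = 32.36°  ✓
  (4,5): δ = 139.65°  ·
  (4,6): δ = 112.31°  ·
  (5,6): δ = 152.66°  ·
antipodal pairs: 11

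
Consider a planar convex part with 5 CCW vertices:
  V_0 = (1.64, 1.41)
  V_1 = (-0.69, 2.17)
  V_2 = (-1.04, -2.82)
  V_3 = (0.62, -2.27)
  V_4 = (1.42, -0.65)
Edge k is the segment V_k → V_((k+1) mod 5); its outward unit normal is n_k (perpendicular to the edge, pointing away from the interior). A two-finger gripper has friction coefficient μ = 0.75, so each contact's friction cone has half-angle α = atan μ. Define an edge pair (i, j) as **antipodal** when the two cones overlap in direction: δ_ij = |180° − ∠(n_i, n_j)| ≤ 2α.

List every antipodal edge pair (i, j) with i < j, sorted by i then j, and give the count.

count = 4; pairs: (0,2), (1,2), (1,3), (1,4)

α = atan 0.75 = 36.87°;  2α = 73.74°
n_0 = (+0.3101, +0.9507)
n_1 = (-0.9975, +0.0700)
n_2 = (+0.3145, -0.9493)
n_3 = (+0.8966, -0.4428)
n_4 = (+0.9943, -0.1062)
  (0,1): δ = 75.95°  ·
  (0,2): δ = 36.40°  ✓
  (0,3): δ = 81.78°  ·
  (0,4): δ = 101.97°  ·
  (1,2): δ = 67.66°  ✓
  (1,3): δ = 22.27°  ✓
  (1,4): δ = 2.08°  ✓
  (2,3): δ = 134.61°  ·
  (2,4): δ = 114.43°  ·
  (3,4): δ = 159.81°  ·
antipodal pairs: 4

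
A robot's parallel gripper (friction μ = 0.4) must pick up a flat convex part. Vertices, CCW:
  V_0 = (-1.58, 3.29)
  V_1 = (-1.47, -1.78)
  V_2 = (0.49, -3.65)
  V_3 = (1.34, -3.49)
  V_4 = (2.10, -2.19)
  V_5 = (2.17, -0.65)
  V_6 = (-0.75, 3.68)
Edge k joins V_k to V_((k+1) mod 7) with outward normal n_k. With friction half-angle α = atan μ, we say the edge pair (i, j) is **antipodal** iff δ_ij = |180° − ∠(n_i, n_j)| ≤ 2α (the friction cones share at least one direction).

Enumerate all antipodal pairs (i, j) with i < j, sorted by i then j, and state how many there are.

count = 6; pairs: (0,3), (0,4), (0,5), (1,5), (2,6), (3,6)

α = atan 0.4 = 21.80°;  2α = 43.60°
n_0 = (-0.9998, -0.0217)
n_1 = (-0.6903, -0.7235)
n_2 = (+0.1850, -0.9827)
n_3 = (+0.8633, -0.5047)
n_4 = (+0.9990, -0.0454)
n_5 = (+0.8291, +0.5591)
n_6 = (-0.4253, +0.9051)
  (0,1): δ = 134.90°  ·
  (0,2): δ = 80.58°  ·
  (0,3): δ = 31.55°  ✓
  (0,4): δ = 3.85°  ✓
  (0,5): δ = 32.75°  ✓
  (0,6): δ = 113.92°  ·
  (1,2): δ = 125.69°  ·
  (1,3): δ = 76.66°  ·
  (1,4): δ = 48.95°  ·
  (1,5): δ = 12.35°  ✓
  (1,6): δ = 68.82°  ·
  (2,3): δ = 130.97°  ·
  (2,4): δ = 103.26°  ·
  (2,5): δ = 66.67°  ·
  (2,6): δ = 14.51°  ✓
  (3,4): δ = 152.29°  ·
  (3,5): δ = 115.69°  ·
  (3,6): δ = 34.52°  ✓
  (4,5): δ = 143.40°  ·
  (4,6): δ = 62.23°  ·
  (5,6): δ = 98.83°  ·
antipodal pairs: 6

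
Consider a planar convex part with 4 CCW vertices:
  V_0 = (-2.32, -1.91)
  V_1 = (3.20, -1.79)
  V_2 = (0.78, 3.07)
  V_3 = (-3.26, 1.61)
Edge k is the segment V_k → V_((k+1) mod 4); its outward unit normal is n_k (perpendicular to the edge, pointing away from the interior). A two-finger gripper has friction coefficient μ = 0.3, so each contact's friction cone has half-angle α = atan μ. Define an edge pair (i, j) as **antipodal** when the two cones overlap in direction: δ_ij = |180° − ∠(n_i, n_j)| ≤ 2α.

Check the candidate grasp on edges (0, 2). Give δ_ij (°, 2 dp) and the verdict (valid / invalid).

α = atan 0.3 = 16.70°;  2α = 33.40°
edge 0: e_0 = (+5.52, +0.12);  n_0 = (+0.0217, -0.9998)
edge 2: e_2 = (-4.04, -1.46);  n_2 = (-0.3399, +0.9405)
∠(n_0, n_2) = 161.38°
δ = |180° − 161.38°| = 18.62°
18.62° ≤ 2α = 33.40°  →  valid

δ = 18.62°, valid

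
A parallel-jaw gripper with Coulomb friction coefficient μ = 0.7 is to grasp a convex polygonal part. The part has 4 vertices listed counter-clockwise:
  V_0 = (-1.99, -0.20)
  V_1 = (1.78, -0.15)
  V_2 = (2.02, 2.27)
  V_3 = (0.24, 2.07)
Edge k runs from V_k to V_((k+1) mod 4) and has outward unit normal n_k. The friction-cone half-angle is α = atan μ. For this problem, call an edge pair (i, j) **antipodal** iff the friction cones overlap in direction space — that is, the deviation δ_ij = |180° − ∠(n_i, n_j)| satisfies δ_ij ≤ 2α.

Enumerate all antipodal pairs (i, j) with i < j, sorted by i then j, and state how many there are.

count = 3; pairs: (0,2), (0,3), (1,3)

α = atan 0.7 = 34.99°;  2α = 69.98°
n_0 = (+0.0133, -0.9999)
n_1 = (+0.9951, -0.0987)
n_2 = (-0.1117, +0.9937)
n_3 = (-0.7134, +0.7008)
  (0,1): δ = 96.42°  ·
  (0,2): δ = 5.65°  ✓
  (0,3): δ = 44.75°  ✓
  (1,2): δ = 77.93°  ·
  (1,3): δ = 38.83°  ✓
  (2,3): δ = 140.90°  ·
antipodal pairs: 3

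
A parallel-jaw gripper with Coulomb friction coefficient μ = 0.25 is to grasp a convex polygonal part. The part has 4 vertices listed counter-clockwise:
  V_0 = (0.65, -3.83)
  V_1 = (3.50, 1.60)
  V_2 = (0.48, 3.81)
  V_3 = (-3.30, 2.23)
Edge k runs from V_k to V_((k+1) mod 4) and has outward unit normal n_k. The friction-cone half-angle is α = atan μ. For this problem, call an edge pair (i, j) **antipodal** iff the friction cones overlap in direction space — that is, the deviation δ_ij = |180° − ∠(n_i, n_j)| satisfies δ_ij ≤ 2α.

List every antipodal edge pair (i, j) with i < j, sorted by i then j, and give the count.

α = atan 0.25 = 14.04°;  2α = 28.07°
n_0 = (+0.8854, -0.4647)
n_1 = (+0.5906, +0.8070)
n_2 = (-0.3857, +0.9226)
n_3 = (-0.8377, -0.5461)
  (0,1): δ = 98.50°  ·
  (0,2): δ = 39.62°  ·
  (0,3): δ = 60.79°  ·
  (1,2): δ = 121.12°  ·
  (1,3): δ = 20.71°  ✓
  (2,3): δ = 79.59°  ·
antipodal pairs: 1

count = 1; pairs: (1,3)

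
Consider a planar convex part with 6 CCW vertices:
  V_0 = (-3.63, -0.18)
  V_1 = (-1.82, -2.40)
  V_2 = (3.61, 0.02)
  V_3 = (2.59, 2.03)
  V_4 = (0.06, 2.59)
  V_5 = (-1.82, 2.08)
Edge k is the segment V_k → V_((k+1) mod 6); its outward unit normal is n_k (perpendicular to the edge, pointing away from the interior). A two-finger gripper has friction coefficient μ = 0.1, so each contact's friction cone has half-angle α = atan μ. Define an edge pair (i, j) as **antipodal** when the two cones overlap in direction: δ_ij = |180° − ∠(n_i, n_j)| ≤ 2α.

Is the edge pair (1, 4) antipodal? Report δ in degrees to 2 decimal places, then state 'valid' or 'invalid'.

α = atan 0.1 = 5.71°;  2α = 11.42°
edge 1: e_1 = (+5.43, +2.42);  n_1 = (+0.4071, -0.9134)
edge 4: e_4 = (-1.88, -0.51);  n_4 = (-0.2618, +0.9651)
∠(n_1, n_4) = 171.16°
δ = |180° − 171.16°| = 8.84°
8.84° ≤ 2α = 11.42°  →  valid

δ = 8.84°, valid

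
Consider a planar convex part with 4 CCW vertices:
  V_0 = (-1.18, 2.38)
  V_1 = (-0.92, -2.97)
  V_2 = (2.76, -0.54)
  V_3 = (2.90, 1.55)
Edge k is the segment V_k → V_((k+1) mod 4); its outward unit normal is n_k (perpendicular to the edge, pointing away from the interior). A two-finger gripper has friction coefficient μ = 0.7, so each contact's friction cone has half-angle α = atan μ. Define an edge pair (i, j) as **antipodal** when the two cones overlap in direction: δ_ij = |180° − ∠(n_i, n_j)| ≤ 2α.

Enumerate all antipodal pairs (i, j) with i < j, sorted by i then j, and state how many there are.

α = atan 0.7 = 34.99°;  2α = 69.98°
n_0 = (-0.9988, -0.0485)
n_1 = (+0.5510, -0.8345)
n_2 = (+0.9978, -0.0668)
n_3 = (+0.1993, +0.9799)
  (0,1): δ = 59.34°  ✓
  (0,2): δ = 6.61°  ✓
  (0,3): δ = 75.72°  ·
  (1,2): δ = 127.27°  ·
  (1,3): δ = 44.94°  ✓
  (2,3): δ = 97.67°  ·
antipodal pairs: 3

count = 3; pairs: (0,1), (0,2), (1,3)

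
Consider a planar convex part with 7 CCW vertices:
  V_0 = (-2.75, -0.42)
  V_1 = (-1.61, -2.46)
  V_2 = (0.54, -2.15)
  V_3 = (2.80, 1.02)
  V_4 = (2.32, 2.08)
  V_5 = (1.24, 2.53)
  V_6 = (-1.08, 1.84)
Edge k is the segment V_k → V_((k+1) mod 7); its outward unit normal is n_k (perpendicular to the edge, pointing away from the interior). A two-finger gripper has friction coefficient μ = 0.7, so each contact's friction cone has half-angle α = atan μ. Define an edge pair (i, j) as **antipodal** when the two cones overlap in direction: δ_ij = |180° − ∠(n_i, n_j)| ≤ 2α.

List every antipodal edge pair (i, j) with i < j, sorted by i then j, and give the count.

α = atan 0.7 = 34.99°;  2α = 69.98°
n_0 = (-0.8729, -0.4878)
n_1 = (+0.1427, -0.9898)
n_2 = (+0.8143, -0.5805)
n_3 = (+0.9110, +0.4125)
n_4 = (+0.3846, +0.9231)
n_5 = (-0.2851, +0.9585)
n_6 = (-0.8043, +0.5943)
  (0,1): δ = 110.99°  ·
  (0,2): δ = 64.68°  ✓
  (0,3): δ = 4.84°  ✓
  (0,4): δ = 38.18°  ✓
  (0,5): δ = 77.37°  ·
  (0,6): δ = 114.34°  ·
  (1,2): δ = 133.69°  ·
  (1,3): δ = 73.84°  ·
  (1,4): δ = 30.82°  ✓
  (1,5): δ = 8.36°  ✓
  (1,6): δ = 45.33°  ✓
  (2,3): δ = 120.15°  ·
  (2,4): δ = 77.13°  ·
  (2,5): δ = 37.95°  ✓
  (2,6): δ = 0.98°  ✓
  (3,4): δ = 136.98°  ·
  (3,5): δ = 97.80°  ·
  (3,6): δ = 60.82°  ✓
  (4,5): δ = 140.82°  ·
  (4,6): δ = 103.84°  ·
  (5,6): δ = 143.03°  ·
antipodal pairs: 9

count = 9; pairs: (0,2), (0,3), (0,4), (1,4), (1,5), (1,6), (2,5), (2,6), (3,6)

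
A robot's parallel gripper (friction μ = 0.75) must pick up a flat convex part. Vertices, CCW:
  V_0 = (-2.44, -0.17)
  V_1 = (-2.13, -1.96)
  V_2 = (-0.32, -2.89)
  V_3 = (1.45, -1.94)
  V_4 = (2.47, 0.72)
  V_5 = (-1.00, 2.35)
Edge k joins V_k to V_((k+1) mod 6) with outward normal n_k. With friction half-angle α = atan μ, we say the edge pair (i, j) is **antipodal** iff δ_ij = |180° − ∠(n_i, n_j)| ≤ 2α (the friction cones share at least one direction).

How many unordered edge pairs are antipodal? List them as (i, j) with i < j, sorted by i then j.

α = atan 0.75 = 36.87°;  2α = 73.74°
n_0 = (-0.9853, -0.1706)
n_1 = (-0.4570, -0.8895)
n_2 = (+0.4729, -0.8811)
n_3 = (+0.9337, -0.3580)
n_4 = (+0.4252, +0.9051)
n_5 = (-0.8682, +0.4961)
  (0,1): δ = 127.02°  ·
  (0,2): δ = 71.60°  ✓
  (0,3): δ = 30.81°  ✓
  (0,4): δ = 55.01°  ✓
  (0,5): δ = 140.43°  ·
  (1,2): δ = 124.58°  ·
  (1,3): δ = 83.79°  ·
  (1,4): δ = 2.03°  ✓
  (1,5): δ = 87.45°  ·
  (2,3): δ = 139.20°  ·
  (2,4): δ = 53.38°  ✓
  (2,5): δ = 32.03°  ✓
  (3,4): δ = 94.18°  ·
  (3,5): δ = 8.77°  ✓
  (4,5): δ = 94.58°  ·
antipodal pairs: 7

count = 7; pairs: (0,2), (0,3), (0,4), (1,4), (2,4), (2,5), (3,5)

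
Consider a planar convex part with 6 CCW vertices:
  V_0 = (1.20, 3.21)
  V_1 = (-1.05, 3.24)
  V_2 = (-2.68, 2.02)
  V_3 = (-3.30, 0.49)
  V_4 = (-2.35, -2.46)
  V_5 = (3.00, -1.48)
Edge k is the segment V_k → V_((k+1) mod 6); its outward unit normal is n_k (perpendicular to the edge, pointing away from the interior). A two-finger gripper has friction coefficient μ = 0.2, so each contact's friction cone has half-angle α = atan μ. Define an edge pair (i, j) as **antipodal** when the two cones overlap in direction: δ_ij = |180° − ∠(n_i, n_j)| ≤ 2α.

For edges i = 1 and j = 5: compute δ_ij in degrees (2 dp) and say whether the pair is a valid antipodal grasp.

α = atan 0.2 = 11.31°;  2α = 22.62°
edge 1: e_1 = (-1.63, -1.22);  n_1 = (-0.5992, +0.8006)
edge 5: e_5 = (-1.80, +4.69);  n_5 = (+0.9336, +0.3583)
∠(n_1, n_5) = 105.82°
δ = |180° − 105.82°| = 74.18°
74.18° > 2α = 22.62°  →  invalid

δ = 74.18°, invalid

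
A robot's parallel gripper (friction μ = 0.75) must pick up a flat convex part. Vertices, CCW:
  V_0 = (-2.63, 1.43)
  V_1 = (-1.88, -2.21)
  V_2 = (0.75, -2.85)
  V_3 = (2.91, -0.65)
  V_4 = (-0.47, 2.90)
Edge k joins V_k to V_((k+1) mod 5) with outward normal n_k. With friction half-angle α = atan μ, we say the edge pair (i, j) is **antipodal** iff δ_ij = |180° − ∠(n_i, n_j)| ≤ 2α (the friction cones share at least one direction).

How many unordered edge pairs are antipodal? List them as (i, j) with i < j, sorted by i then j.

α = atan 0.75 = 36.87°;  2α = 73.74°
n_0 = (-0.9794, -0.2018)
n_1 = (-0.2364, -0.9716)
n_2 = (+0.7136, -0.7006)
n_3 = (+0.7242, +0.6896)
n_4 = (-0.5626, +0.8267)
  (0,1): δ = 115.32°  ·
  (0,2): δ = 56.12°  ✓
  (0,3): δ = 31.95°  ✓
  (0,4): δ = 112.59°  ·
  (1,2): δ = 120.80°  ·
  (1,3): δ = 32.73°  ✓
  (1,4): δ = 47.91°  ✓
  (2,3): δ = 91.93°  ·
  (2,4): δ = 11.29°  ✓
  (3,4): δ = 99.36°  ·
antipodal pairs: 5

count = 5; pairs: (0,2), (0,3), (1,3), (1,4), (2,4)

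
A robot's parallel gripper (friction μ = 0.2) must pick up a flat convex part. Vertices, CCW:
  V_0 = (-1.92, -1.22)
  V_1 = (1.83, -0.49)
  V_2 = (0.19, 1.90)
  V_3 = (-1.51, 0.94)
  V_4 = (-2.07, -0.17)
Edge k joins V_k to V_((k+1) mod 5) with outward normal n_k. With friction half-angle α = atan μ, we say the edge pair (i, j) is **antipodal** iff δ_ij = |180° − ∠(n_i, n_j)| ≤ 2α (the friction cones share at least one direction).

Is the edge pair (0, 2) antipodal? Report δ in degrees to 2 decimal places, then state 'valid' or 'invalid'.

δ = 18.44°, valid

α = atan 0.2 = 11.31°;  2α = 22.62°
edge 0: e_0 = (+3.75, +0.73);  n_0 = (+0.1911, -0.9816)
edge 2: e_2 = (-1.70, -0.96);  n_2 = (-0.4917, +0.8708)
∠(n_0, n_2) = 161.56°
δ = |180° − 161.56°| = 18.44°
18.44° ≤ 2α = 22.62°  →  valid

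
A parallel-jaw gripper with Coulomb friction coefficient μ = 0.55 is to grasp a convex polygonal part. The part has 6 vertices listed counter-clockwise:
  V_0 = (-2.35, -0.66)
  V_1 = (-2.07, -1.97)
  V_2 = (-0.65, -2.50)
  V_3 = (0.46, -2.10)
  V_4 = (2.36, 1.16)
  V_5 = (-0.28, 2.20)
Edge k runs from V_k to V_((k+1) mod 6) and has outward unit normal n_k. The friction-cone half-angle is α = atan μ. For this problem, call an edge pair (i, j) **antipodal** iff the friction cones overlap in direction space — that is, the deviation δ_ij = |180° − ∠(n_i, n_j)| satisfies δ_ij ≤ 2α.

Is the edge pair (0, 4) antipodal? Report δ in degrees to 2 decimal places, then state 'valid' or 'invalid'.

α = atan 0.55 = 28.81°;  2α = 57.62°
edge 0: e_0 = (+0.28, -1.31);  n_0 = (-0.9779, -0.2090)
edge 4: e_4 = (-2.64, +1.04);  n_4 = (+0.3665, +0.9304)
∠(n_0, n_4) = 123.57°
δ = |180° − 123.57°| = 56.43°
56.43° ≤ 2α = 57.62°  →  valid

δ = 56.43°, valid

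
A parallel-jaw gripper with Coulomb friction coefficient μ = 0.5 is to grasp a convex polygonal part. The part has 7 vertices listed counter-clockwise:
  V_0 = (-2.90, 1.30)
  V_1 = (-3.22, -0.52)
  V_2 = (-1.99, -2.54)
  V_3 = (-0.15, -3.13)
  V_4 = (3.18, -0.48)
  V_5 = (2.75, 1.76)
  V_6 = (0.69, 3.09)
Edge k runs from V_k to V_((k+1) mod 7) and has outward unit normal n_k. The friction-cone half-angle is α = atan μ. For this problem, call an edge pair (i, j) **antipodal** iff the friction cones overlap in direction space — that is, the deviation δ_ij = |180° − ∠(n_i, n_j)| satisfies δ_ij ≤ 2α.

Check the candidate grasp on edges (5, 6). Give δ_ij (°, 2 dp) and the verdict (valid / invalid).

α = atan 0.5 = 26.57°;  2α = 53.13°
edge 5: e_5 = (-2.06, +1.33);  n_5 = (+0.5424, +0.8401)
edge 6: e_6 = (-3.59, -1.79);  n_6 = (-0.4462, +0.8949)
∠(n_5, n_6) = 59.35°
δ = |180° − 59.35°| = 120.65°
120.65° > 2α = 53.13°  →  invalid

δ = 120.65°, invalid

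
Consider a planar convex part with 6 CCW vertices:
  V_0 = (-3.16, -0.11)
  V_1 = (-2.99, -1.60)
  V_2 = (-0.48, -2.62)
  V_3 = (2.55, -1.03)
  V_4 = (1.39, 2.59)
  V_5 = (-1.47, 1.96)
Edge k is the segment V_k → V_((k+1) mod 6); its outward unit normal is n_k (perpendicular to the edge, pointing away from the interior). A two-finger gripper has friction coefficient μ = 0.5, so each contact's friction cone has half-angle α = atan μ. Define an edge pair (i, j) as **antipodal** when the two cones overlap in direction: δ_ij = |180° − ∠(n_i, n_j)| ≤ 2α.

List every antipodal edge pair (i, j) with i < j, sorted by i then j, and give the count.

count = 5; pairs: (0,3), (1,3), (1,4), (2,4), (2,5)

α = atan 0.5 = 26.57°;  2α = 53.13°
n_0 = (-0.9936, -0.1134)
n_1 = (-0.3765, -0.9264)
n_2 = (+0.4647, -0.8855)
n_3 = (+0.9523, +0.3052)
n_4 = (-0.2151, +0.9766)
n_5 = (-0.7746, +0.6324)
  (0,1): δ = 118.62°  ·
  (0,2): δ = 68.82°  ·
  (0,3): δ = 11.26°  ✓
  (0,4): δ = 95.91°  ·
  (0,5): δ = 134.26°  ·
  (1,2): δ = 130.20°  ·
  (1,3): δ = 50.12°  ✓
  (1,4): δ = 34.54°  ✓
  (1,5): δ = 72.89°  ·
  (2,3): δ = 99.92°  ·
  (2,4): δ = 15.27°  ✓
  (2,5): δ = 23.08°  ✓
  (3,4): δ = 95.34°  ·
  (3,5): δ = 57.00°  ·
  (4,5): δ = 141.65°  ·
antipodal pairs: 5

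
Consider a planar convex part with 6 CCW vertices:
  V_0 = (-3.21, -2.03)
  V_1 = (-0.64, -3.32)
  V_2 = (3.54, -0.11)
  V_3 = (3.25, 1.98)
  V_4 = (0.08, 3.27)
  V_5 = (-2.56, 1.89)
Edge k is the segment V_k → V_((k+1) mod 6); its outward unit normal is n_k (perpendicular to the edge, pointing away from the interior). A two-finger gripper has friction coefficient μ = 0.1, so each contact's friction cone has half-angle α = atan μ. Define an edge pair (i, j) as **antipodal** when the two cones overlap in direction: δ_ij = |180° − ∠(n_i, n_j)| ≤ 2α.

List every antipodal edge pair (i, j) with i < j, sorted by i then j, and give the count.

count = 2; pairs: (0,3), (1,4)

α = atan 0.1 = 5.71°;  2α = 11.42°
n_0 = (-0.4486, -0.8937)
n_1 = (+0.6091, -0.7931)
n_2 = (+0.9905, +0.1374)
n_3 = (+0.3769, +0.9262)
n_4 = (-0.4633, +0.8862)
n_5 = (-0.9865, +0.1636)
  (0,1): δ = 115.82°  ·
  (0,2): δ = 55.45°  ·
  (0,3): δ = 4.51°  ✓
  (0,4): δ = 54.25°  ·
  (0,5): δ = 107.24°  ·
  (1,2): δ = 119.62°  ·
  (1,3): δ = 59.67°  ·
  (1,4): δ = 9.92°  ✓
  (1,5): δ = 43.06°  ·
  (2,3): δ = 120.04°  ·
  (2,4): δ = 70.30°  ·
  (2,5): δ = 17.31°  ·
  (3,4): δ = 130.26°  ·
  (3,5): δ = 77.27°  ·
  (4,5): δ = 127.01°  ·
antipodal pairs: 2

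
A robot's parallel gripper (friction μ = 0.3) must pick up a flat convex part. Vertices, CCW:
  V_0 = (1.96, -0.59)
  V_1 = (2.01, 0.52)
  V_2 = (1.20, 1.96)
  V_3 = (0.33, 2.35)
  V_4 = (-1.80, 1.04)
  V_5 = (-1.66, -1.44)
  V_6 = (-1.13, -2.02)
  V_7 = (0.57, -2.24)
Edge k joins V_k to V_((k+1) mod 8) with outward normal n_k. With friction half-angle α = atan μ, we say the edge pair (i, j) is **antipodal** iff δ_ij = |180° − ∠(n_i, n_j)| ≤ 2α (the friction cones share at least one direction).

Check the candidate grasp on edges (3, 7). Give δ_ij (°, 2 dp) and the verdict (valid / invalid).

δ = 18.30°, valid

α = atan 0.3 = 16.70°;  2α = 33.40°
edge 3: e_3 = (-2.13, -1.31);  n_3 = (-0.5239, +0.8518)
edge 7: e_7 = (+1.39, +1.65);  n_7 = (+0.7648, -0.6443)
∠(n_3, n_7) = 161.70°
δ = |180° − 161.70°| = 18.30°
18.30° ≤ 2α = 33.40°  →  valid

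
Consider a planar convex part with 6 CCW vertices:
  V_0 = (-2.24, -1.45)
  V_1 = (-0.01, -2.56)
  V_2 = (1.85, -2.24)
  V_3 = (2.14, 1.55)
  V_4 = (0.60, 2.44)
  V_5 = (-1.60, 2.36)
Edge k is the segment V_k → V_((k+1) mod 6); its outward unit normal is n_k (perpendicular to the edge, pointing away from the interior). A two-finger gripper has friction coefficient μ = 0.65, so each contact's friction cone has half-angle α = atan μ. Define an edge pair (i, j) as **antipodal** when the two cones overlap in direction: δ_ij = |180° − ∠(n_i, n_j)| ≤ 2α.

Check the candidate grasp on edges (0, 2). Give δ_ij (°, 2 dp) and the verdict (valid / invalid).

α = atan 0.65 = 33.02°;  2α = 66.05°
edge 0: e_0 = (+2.23, -1.11);  n_0 = (-0.4456, -0.8952)
edge 2: e_2 = (+0.29, +3.79);  n_2 = (+0.9971, -0.0763)
∠(n_0, n_2) = 112.09°
δ = |180° − 112.09°| = 67.91°
67.91° > 2α = 66.05°  →  invalid

δ = 67.91°, invalid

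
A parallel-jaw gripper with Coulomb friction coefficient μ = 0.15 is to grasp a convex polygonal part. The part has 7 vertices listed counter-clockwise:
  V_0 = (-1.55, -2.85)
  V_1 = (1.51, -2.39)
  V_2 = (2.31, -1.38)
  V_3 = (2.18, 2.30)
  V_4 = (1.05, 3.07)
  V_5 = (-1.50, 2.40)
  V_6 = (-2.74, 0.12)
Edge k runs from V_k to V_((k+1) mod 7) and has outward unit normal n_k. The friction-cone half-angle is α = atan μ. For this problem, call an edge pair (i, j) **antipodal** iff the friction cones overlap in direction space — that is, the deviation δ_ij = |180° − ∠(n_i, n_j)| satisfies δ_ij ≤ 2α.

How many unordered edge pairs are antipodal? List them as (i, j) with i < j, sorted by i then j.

α = atan 0.15 = 8.53°;  2α = 17.06°
n_0 = (+0.1487, -0.9889)
n_1 = (+0.7839, -0.6209)
n_2 = (+0.9994, +0.0353)
n_3 = (+0.5631, +0.8264)
n_4 = (-0.2541, +0.9672)
n_5 = (-0.8785, +0.4778)
n_6 = (-0.9283, -0.3719)
  (0,1): δ = 136.93°  ·
  (0,2): δ = 96.53°  ·
  (0,3): δ = 42.82°  ·
  (0,4): δ = 6.17°  ✓
  (0,5): δ = 52.91°  ·
  (0,6): δ = 103.29°  ·
  (1,2): δ = 139.59°  ·
  (1,3): δ = 85.89°  ·
  (1,4): δ = 36.90°  ·
  (1,5): δ = 9.84°  ✓
  (1,6): δ = 60.22°  ·
  (2,3): δ = 126.29°  ·
  (2,4): δ = 77.30°  ·
  (2,5): δ = 30.56°  ·
  (2,6): δ = 19.81°  ·
  (3,4): δ = 131.01°  ·
  (3,5): δ = 84.27°  ·
  (3,6): δ = 33.89°  ·
  (4,5): δ = 133.26°  ·
  (4,6): δ = 82.89°  ·
  (5,6): δ = 129.63°  ·
antipodal pairs: 2

count = 2; pairs: (0,4), (1,5)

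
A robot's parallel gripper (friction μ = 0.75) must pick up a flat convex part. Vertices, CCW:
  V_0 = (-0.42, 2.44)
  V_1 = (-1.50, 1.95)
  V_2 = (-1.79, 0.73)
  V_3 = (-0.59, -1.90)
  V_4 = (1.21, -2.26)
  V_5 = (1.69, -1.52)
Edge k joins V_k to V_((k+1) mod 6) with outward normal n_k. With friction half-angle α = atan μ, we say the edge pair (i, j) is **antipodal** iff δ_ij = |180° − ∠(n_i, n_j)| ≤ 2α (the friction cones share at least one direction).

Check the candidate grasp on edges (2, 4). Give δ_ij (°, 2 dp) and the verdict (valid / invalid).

δ = 57.50°, valid

α = atan 0.75 = 36.87°;  2α = 73.74°
edge 2: e_2 = (+1.20, -2.63);  n_2 = (-0.9098, -0.4151)
edge 4: e_4 = (+0.48, +0.74);  n_4 = (+0.8390, -0.5442)
∠(n_2, n_4) = 122.50°
δ = |180° − 122.50°| = 57.50°
57.50° ≤ 2α = 73.74°  →  valid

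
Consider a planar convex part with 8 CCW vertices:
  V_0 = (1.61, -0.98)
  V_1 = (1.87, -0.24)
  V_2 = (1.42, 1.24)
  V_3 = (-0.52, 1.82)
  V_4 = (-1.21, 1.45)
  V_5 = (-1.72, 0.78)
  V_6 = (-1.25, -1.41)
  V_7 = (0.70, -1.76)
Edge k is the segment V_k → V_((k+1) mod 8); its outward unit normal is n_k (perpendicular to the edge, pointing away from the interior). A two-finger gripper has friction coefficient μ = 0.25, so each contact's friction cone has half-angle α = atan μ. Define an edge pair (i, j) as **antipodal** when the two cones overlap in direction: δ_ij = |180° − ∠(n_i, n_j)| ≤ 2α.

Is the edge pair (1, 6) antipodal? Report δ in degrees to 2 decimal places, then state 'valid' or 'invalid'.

α = atan 0.25 = 14.04°;  2α = 28.07°
edge 1: e_1 = (-0.45, +1.48);  n_1 = (+0.9568, +0.2909)
edge 6: e_6 = (+1.95, -0.35);  n_6 = (-0.1767, -0.9843)
∠(n_1, n_6) = 117.09°
δ = |180° − 117.09°| = 62.91°
62.91° > 2α = 28.07°  →  invalid

δ = 62.91°, invalid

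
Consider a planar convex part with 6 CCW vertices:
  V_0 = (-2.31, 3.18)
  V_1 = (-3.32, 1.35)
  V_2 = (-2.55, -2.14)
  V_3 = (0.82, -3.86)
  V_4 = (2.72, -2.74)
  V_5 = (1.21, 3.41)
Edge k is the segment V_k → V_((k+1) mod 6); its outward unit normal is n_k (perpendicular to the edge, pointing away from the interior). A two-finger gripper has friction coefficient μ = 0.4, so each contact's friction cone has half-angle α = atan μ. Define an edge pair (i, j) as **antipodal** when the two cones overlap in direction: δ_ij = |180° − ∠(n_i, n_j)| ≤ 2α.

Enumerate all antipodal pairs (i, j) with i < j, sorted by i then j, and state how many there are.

α = atan 0.4 = 21.80°;  2α = 43.60°
n_0 = (-0.8755, +0.4832)
n_1 = (-0.9765, -0.2154)
n_2 = (-0.4546, -0.8907)
n_3 = (+0.5078, -0.8615)
n_4 = (+0.9712, +0.2384)
n_5 = (-0.0652, +0.9979)
  (0,1): δ = 138.66°  ·
  (0,2): δ = 88.14°  ·
  (0,3): δ = 30.59°  ✓
  (0,4): δ = 42.69°  ✓
  (0,5): δ = 122.63°  ·
  (1,2): δ = 129.48°  ·
  (1,3): δ = 71.92°  ·
  (1,4): δ = 1.35°  ✓
  (1,5): δ = 81.30°  ·
  (2,3): δ = 122.44°  ·
  (2,4): δ = 49.17°  ·
  (2,5): δ = 30.78°  ✓
  (3,4): δ = 106.72°  ·
  (3,5): δ = 26.78°  ✓
  (4,5): δ = 100.06°  ·
antipodal pairs: 5

count = 5; pairs: (0,3), (0,4), (1,4), (2,5), (3,5)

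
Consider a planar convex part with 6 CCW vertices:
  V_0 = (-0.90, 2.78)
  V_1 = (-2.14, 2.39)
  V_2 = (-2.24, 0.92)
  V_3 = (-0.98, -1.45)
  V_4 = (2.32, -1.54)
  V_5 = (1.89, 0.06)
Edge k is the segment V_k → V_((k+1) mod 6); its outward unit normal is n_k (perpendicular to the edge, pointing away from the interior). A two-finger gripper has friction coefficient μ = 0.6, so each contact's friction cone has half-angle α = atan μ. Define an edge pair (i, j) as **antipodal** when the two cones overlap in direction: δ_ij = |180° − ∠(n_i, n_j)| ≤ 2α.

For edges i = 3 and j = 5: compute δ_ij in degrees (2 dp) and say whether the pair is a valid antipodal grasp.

α = atan 0.6 = 30.96°;  2α = 61.93°
edge 3: e_3 = (+3.30, -0.09);  n_3 = (-0.0273, -0.9996)
edge 5: e_5 = (-2.79, +2.72);  n_5 = (+0.6981, +0.7160)
∠(n_3, n_5) = 137.29°
δ = |180° − 137.29°| = 42.71°
42.71° ≤ 2α = 61.93°  →  valid

δ = 42.71°, valid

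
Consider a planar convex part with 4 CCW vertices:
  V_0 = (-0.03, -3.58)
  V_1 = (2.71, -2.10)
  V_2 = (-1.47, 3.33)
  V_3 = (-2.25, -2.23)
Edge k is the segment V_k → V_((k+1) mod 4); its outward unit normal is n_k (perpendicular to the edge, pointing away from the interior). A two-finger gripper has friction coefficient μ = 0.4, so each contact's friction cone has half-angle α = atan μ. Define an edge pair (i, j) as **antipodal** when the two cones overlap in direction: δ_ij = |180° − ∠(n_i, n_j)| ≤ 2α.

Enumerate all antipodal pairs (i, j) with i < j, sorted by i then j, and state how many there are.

count = 1; pairs: (1,3)

α = atan 0.4 = 21.80°;  2α = 43.60°
n_0 = (+0.4752, -0.8799)
n_1 = (+0.7924, +0.6100)
n_2 = (-0.9903, +0.1389)
n_3 = (-0.5196, -0.8544)
  (0,1): δ = 80.79°  ·
  (0,2): δ = 53.64°  ·
  (0,3): δ = 120.32°  ·
  (1,2): δ = 45.57°  ·
  (1,3): δ = 21.11°  ✓
  (2,3): δ = 113.32°  ·
antipodal pairs: 1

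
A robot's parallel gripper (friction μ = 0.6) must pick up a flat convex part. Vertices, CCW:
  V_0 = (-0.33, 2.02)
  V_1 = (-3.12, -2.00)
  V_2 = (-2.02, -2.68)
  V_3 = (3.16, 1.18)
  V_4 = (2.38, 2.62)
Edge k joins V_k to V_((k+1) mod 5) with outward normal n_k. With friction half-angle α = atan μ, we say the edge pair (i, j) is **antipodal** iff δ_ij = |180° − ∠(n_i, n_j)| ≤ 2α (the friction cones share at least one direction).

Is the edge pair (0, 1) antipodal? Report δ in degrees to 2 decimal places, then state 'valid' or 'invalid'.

α = atan 0.6 = 30.96°;  2α = 61.93°
edge 0: e_0 = (-2.79, -4.02);  n_0 = (-0.8215, +0.5702)
edge 1: e_1 = (+1.10, -0.68);  n_1 = (-0.5258, -0.8506)
∠(n_0, n_1) = 93.04°
δ = |180° − 93.04°| = 86.96°
86.96° > 2α = 61.93°  →  invalid

δ = 86.96°, invalid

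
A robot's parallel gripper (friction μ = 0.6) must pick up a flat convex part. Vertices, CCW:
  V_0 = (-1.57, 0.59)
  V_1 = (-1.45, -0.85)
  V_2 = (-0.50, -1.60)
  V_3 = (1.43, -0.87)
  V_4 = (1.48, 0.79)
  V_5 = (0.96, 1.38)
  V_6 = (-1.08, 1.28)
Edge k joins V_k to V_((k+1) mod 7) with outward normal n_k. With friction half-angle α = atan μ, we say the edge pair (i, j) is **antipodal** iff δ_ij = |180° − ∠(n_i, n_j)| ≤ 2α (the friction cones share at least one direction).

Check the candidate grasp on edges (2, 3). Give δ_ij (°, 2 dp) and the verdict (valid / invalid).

δ = 112.44°, invalid

α = atan 0.6 = 30.96°;  2α = 61.93°
edge 2: e_2 = (+1.93, +0.73);  n_2 = (+0.3538, -0.9353)
edge 3: e_3 = (+0.05, +1.66);  n_3 = (+0.9995, -0.0301)
∠(n_2, n_3) = 67.56°
δ = |180° − 67.56°| = 112.44°
112.44° > 2α = 61.93°  →  invalid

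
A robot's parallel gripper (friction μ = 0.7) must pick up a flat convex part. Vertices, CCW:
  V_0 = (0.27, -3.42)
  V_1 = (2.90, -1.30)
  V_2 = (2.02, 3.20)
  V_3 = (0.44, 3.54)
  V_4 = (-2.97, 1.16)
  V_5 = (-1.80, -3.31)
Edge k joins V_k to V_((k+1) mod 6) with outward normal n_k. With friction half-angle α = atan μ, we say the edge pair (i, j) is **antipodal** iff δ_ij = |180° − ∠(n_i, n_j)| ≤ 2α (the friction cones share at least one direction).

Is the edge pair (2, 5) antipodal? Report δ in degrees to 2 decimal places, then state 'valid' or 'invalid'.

δ = 9.10°, valid

α = atan 0.7 = 34.99°;  2α = 69.98°
edge 2: e_2 = (-1.58, +0.34);  n_2 = (+0.2104, +0.9776)
edge 5: e_5 = (+2.07, -0.11);  n_5 = (-0.0531, -0.9986)
∠(n_2, n_5) = 170.90°
δ = |180° − 170.90°| = 9.10°
9.10° ≤ 2α = 69.98°  →  valid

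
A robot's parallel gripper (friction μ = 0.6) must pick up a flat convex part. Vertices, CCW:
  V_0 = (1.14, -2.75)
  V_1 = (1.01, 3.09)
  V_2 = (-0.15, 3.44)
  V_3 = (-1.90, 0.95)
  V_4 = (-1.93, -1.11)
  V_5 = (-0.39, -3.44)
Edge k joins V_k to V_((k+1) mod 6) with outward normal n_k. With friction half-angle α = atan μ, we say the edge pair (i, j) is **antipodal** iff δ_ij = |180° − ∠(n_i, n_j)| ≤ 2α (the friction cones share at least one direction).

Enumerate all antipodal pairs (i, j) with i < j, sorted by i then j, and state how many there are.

count = 6; pairs: (0,2), (0,3), (0,4), (1,4), (1,5), (2,5)

α = atan 0.6 = 30.96°;  2α = 61.93°
n_0 = (+0.9998, +0.0223)
n_1 = (+0.2889, +0.9574)
n_2 = (-0.8181, +0.5750)
n_3 = (-0.9999, +0.0146)
n_4 = (-0.8342, -0.5514)
n_5 = (+0.4111, -0.9116)
  (0,1): δ = 108.07°  ·
  (0,2): δ = 36.38°  ✓
  (0,3): δ = 2.11°  ✓
  (0,4): δ = 32.19°  ✓
  (0,5): δ = 113.00°  ·
  (1,2): δ = 108.31°  ·
  (1,3): δ = 74.04°  ·
  (1,4): δ = 39.75°  ✓
  (1,5): δ = 41.06°  ✓
  (2,3): δ = 145.73°  ·
  (2,4): δ = 111.44°  ·
  (2,5): δ = 30.63°  ✓
  (3,4): δ = 145.70°  ·
  (3,5): δ = 64.89°  ·
  (4,5): δ = 99.19°  ·
antipodal pairs: 6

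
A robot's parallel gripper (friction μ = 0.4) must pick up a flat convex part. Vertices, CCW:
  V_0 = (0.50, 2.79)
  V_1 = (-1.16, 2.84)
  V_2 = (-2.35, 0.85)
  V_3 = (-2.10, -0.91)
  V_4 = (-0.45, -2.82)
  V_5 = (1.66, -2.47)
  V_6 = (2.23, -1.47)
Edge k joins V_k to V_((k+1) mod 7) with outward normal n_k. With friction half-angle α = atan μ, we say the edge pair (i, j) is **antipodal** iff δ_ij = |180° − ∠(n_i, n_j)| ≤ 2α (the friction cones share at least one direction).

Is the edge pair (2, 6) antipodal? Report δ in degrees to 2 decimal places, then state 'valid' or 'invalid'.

α = atan 0.4 = 21.80°;  2α = 43.60°
edge 2: e_2 = (+0.25, -1.76);  n_2 = (-0.9901, -0.1406)
edge 6: e_6 = (-1.73, +4.26);  n_6 = (+0.9265, +0.3763)
∠(n_2, n_6) = 165.98°
δ = |180° − 165.98°| = 14.02°
14.02° ≤ 2α = 43.60°  →  valid

δ = 14.02°, valid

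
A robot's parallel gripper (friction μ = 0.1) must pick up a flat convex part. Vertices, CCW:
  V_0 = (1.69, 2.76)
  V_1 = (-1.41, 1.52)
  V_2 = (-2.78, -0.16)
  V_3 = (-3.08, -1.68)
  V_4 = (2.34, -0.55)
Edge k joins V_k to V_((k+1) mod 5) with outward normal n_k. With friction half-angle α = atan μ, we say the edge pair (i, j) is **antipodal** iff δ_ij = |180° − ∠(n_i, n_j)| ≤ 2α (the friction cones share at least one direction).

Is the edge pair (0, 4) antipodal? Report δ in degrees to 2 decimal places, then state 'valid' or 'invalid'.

δ = 79.31°, invalid

α = atan 0.1 = 5.71°;  2α = 11.42°
edge 0: e_0 = (-3.10, -1.24);  n_0 = (-0.3714, +0.9285)
edge 4: e_4 = (-0.65, +3.31);  n_4 = (+0.9813, +0.1927)
∠(n_0, n_4) = 100.69°
δ = |180° − 100.69°| = 79.31°
79.31° > 2α = 11.42°  →  invalid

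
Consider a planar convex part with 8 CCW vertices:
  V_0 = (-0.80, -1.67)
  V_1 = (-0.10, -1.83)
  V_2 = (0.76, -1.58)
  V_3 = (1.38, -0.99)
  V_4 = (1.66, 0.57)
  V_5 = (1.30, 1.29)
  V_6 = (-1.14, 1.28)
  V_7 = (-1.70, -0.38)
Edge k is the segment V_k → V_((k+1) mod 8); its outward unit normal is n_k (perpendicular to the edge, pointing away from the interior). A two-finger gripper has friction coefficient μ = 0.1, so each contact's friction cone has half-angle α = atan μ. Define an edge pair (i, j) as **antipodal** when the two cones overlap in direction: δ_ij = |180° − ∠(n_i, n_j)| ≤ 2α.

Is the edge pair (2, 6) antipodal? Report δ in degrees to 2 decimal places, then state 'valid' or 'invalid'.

δ = 27.78°, invalid

α = atan 0.1 = 5.71°;  2α = 11.42°
edge 2: e_2 = (+0.62, +0.59);  n_2 = (+0.6894, -0.7244)
edge 6: e_6 = (-0.56, -1.66);  n_6 = (-0.9475, +0.3197)
∠(n_2, n_6) = 152.22°
δ = |180° − 152.22°| = 27.78°
27.78° > 2α = 11.42°  →  invalid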